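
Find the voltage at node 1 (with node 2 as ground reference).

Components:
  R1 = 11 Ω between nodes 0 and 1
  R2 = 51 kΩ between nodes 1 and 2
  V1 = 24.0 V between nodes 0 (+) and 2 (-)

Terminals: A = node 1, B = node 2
Nodal analysis, taking node 2 as the 0 V reference.
Source V1 fixes V_0 = 24 V.
KCL at each unknown node (sum of currents leaving = 0; resistances in Ω):
  Node 1: (V_1 - 24)/11 + (V_1 - 0)/51000 = 0
Collecting terms: 0.09093 × V_1 = 2.182  =>  V_1 = 23.99 V
The requested potential is V_1 = 23.99 V.

Final answer: V_1 = 23.99 V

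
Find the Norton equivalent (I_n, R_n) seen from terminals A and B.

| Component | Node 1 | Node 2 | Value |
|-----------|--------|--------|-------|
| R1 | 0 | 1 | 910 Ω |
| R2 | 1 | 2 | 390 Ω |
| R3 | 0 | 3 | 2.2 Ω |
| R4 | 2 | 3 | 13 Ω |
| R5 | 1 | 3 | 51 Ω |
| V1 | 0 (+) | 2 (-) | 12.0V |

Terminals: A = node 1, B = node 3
Find the Thévenin equivalent first; then I_n = V_th/R_th and R_n = R_th.
Step 1 — V_th is the open-circuit voltage V_A - V_B (nothing connected across the terminals).
Nodal analysis, taking node 2 as the 0 V reference.
Source V1 fixes V_0 = 12 V.
KCL at each unknown node (sum of currents leaving = 0; resistances in Ω):
  Node 1: (V_1 - 12)/910 + (V_1 - 0)/390 + (V_1 - V_3)/51 = 0
  Node 3: (V_3 - 12)/2.2 + (V_3 - 0)/13 + (V_3 - V_1)/51 = 0
Collecting terms (coefficients in siemens):
  0.02327·V_1 - 0.01961·V_3 = 0.01319
  0.5511·V_3 - 0.01961·V_1 = 5.455
Determinant D = (0.02327)(0.5511) - (-0.01961)(-0.01961) = 0.01244
V_1 = [(0.01319)(0.5511) - (-0.01961)(5.455)]/D = 9.182 V
V_3 = [(0.02327)(5.455) - (0.01319)(-0.01961)]/D = 10.22 V
V_th = V_1 - V_3 = 9.182 - 10.22 = -1.043 V
Step 2 — R_th: zero the source — replace V1 by a short circuit (node 2 merges into node 0) — and find the resistance seen between A (node 1) and B (node 3).
Reduce the network between node 1 (A) and node 3 (B) by series/parallel combination:
  Rp1 = R1 ‖ R2 (parallel, both between nodes 0 and 1) = 1/(1/910 + 1/390) = 273 Ω
  Rp2 = R3 ‖ R4 (parallel, both between nodes 0 and 3) = 1/(1/2.2 + 1/13) = 1.882 Ω
  Rs1 = Rp1 + Rp2 (series, joined only at node 0) = 273 + 1.882 = 274.9 Ω
  Rp3 = R5 ‖ Rs1 (parallel, both between nodes 1 and 3) = 1/(1/51 + 1/274.9) = 43.02 Ω
R_th = 43.02 Ω
I_n = V_th/R_th = -1.043/43.02 = -0.02424 A, and R_n = R_th = 43.02 Ω

Final answer: I_n = -0.02424 A, R_n = 43.02 Ω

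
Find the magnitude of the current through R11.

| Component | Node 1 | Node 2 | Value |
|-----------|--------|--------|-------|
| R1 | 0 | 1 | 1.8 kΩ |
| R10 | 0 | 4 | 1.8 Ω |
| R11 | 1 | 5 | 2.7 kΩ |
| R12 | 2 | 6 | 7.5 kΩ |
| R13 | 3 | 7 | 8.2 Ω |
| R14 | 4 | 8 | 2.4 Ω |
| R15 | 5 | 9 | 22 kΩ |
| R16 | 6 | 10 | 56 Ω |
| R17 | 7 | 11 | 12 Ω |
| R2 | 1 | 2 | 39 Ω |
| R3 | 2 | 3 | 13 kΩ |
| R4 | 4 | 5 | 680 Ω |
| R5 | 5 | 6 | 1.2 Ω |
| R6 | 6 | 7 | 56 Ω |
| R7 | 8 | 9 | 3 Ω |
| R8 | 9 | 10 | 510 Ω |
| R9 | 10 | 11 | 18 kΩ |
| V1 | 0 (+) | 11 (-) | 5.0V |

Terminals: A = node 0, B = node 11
Nodal analysis, taking node 11 as the 0 V reference.
Source V1 fixes V_0 = 5 V.
KCL at each unknown node (sum of currents leaving = 0; resistances in Ω):
  Node 1: (V_1 - 5)/1800 + (V_1 - V_2)/39 + (V_1 - V_5)/2700 = 0
  Node 2: (V_2 - V_1)/39 + (V_2 - V_3)/13000 + (V_2 - V_6)/7500 = 0
  Node 3: (V_3 - V_2)/13000 + (V_3 - V_7)/8.2 = 0
  Node 4: (V_4 - V_5)/680 + (V_4 - 5)/1.8 + (V_4 - V_8)/2.4 = 0
  Node 5: (V_5 - V_4)/680 + (V_5 - V_6)/1.2 + (V_5 - V_1)/2700 + (V_5 - V_9)/22000 = 0
  Node 6: (V_6 - V_5)/1.2 + (V_6 - V_7)/56 + (V_6 - V_2)/7500 + (V_6 - V_10)/56 = 0
  Node 7: (V_7 - V_6)/56 + (V_7 - V_3)/8.2 + (V_7 - 0)/12 = 0
  Node 8: (V_8 - V_9)/3 + (V_8 - V_4)/2.4 = 0
  Node 9: (V_9 - V_8)/3 + (V_9 - V_10)/510 + (V_9 - V_5)/22000 = 0
  Node 10: (V_10 - V_9)/510 + (V_10 - 0)/18000 + (V_10 - V_6)/56 = 0
Collecting terms (coefficients in siemens):
  0.02657·V_1 - 0.02564·V_2 - 0.0003704·V_5 = 0.002778
  0.02585·V_2 - 0.02564·V_1 - 0.00007692·V_3 - 0.0001333·V_6 = 0
  0.122·V_3 - 0.00007692·V_2 - 0.122·V_7 = 0
  0.9737·V_4 - 0.001471·V_5 - 0.4167·V_8 = 2.778
  0.8352·V_5 - 0.0003704·V_1 - 0.001471·V_4 - 0.8333·V_6 - 0.00004545·V_9 = 0
  0.8692·V_6 - 0.0001333·V_2 - 0.8333·V_5 - 0.01786·V_7 - 0.01786·V_10 = 0
  0.2231·V_7 - 0.122·V_3 - 0.01786·V_6 = 0
  0.75·V_8 - 0.4167·V_4 - 0.3333·V_9 = 0
  0.3353·V_9 - 0.00004545·V_5 - 0.3333·V_8 - 0.001961·V_10 = 0
  0.01987·V_10 - 0.01786·V_6 - 0.001961·V_9 = 0
Solving these 10 simultaneous equations (Gaussian elimination) gives:
  V_1 = 2.886 V, V_2 = 2.868 V, V_3 = 0.1724 V, V_4 = 4.976 V
  V_5 = 0.9637 V, V_6 = 0.9556 V, V_7 = 0.1707 V, V_8 = 4.959 V
  V_9 = 4.937 V, V_10 = 1.346 V
I_R11 = (V_1 - V_5)/R11 = (2.886 - 0.9637)/2700 = 0.000712 A
|I_R11| = 0.000712 A

Final answer: |I_R11| = 0.000712 A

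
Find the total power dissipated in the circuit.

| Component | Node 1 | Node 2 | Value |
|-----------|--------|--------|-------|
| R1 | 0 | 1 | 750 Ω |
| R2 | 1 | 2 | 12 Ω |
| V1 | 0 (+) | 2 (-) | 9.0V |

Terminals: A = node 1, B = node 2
Nodal analysis, taking node 2 as the 0 V reference.
Source V1 fixes V_0 = 9 V.
KCL at each unknown node (sum of currents leaving = 0; resistances in Ω):
  Node 1: (V_1 - 9)/750 + (V_1 - 0)/12 = 0
Collecting terms: 0.08467 × V_1 = 0.012  =>  V_1 = 0.1417 V
Power in each resistor, P = (ΔV)²/R:
  P_R1 = (9 - 0.1417)²/750 = 0.1046 W
  P_R2 = (0.1417 - 0)²/12 = 0.001674 W
P_total = P_R1 + P_R2 = 0.1063 W

Final answer: 0.1063 W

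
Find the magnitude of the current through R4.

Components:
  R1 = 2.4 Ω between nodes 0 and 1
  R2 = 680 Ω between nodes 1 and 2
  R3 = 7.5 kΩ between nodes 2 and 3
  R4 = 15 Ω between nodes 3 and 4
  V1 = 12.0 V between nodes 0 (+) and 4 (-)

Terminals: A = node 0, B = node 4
Nodal analysis, taking node 4 as the 0 V reference.
Source V1 fixes V_0 = 12 V.
KCL at each unknown node (sum of currents leaving = 0; resistances in Ω):
  Node 1: (V_1 - 12)/2.4 + (V_1 - V_2)/680 = 0
  Node 2: (V_2 - V_1)/680 + (V_2 - V_3)/7500 = 0
  Node 3: (V_3 - V_2)/7500 + (V_3 - 0)/15 = 0
Collecting terms (coefficients in siemens):
  0.4181·V_1 - 0.001471·V_2 = 5
  0.001604·V_2 - 0.001471·V_1 - 0.0001333·V_3 = 0
  0.0668·V_3 - 0.0001333·V_2 = 0
Solving these 3 simultaneous equations (Gaussian elimination) gives:
  V_1 = 12 V, V_2 = 11 V, V_3 = 0.02196 V
I_R4 = (V_3 - V_4)/R4 = (0.02196 - 0)/15 = 0.001464 A
|I_R4| = 0.001464 A

Final answer: |I_R4| = 0.001464 A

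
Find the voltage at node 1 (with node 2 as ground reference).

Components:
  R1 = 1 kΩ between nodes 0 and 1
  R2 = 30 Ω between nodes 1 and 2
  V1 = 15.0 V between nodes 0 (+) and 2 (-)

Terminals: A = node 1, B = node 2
Nodal analysis, taking node 2 as the 0 V reference.
Source V1 fixes V_0 = 15 V.
KCL at each unknown node (sum of currents leaving = 0; resistances in Ω):
  Node 1: (V_1 - 15)/1000 + (V_1 - 0)/30 = 0
Collecting terms: 0.03433 × V_1 = 0.015  =>  V_1 = 0.4369 V
The requested potential is V_1 = 0.4369 V.

Final answer: V_1 = 0.4369 V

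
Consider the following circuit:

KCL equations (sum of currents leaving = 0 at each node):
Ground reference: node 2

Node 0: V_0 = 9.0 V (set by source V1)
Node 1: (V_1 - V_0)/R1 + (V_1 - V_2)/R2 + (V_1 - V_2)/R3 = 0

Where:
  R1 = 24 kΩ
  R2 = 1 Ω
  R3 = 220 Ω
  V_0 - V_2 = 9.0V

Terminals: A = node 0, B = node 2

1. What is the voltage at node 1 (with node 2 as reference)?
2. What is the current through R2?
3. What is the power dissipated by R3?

Nodal analysis, taking node 2 as the 0 V reference.
Source V1 fixes V_0 = 9 V.
KCL at each unknown node (sum of currents leaving = 0; resistances in Ω):
  Node 1: (V_1 - 9)/24000 + (V_1 - 0)/1 + (V_1 - 0)/220 = 0
Collecting terms: 1.005 × V_1 = 0.000375  =>  V_1 = 0.0003733 V
Part 1:
  Read off the nodal solution: V_1 = 0.0003733 V
Part 2:
  I_R2 = (V_1 - V_2)/R2 = (0.0003733 - 0)/1 = 0.0003733 A
  Magnitude: I_R2 = 0.0003733 A
Part 3:
  I_R3 = (V_1 - V_2)/R3 = (0.0003733 - 0)/220 = 0.000001697 A
  P_R3 = I_R3² × R3 = (0.000001697)² × 220 = 0.0000000006334 W

Final answers:
1. V_1 = 0.0003733 V
2. I_R2 = 0.0003733 A
3. P_R3 = 6.334e-10 W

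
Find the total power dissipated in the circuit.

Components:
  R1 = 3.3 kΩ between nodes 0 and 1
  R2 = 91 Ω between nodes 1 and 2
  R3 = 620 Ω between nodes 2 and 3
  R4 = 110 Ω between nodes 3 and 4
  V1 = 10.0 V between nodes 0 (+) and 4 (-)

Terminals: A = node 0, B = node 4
Nodal analysis, taking node 4 as the 0 V reference.
Source V1 fixes V_0 = 10 V.
KCL at each unknown node (sum of currents leaving = 0; resistances in Ω):
  Node 1: (V_1 - 10)/3300 + (V_1 - V_2)/91 = 0
  Node 2: (V_2 - V_1)/91 + (V_2 - V_3)/620 = 0
  Node 3: (V_3 - V_2)/620 + (V_3 - 0)/110 = 0
Collecting terms (coefficients in siemens):
  0.01129·V_1 - 0.01099·V_2 = 0.00303
  0.0126·V_2 - 0.01099·V_1 - 0.001613·V_3 = 0
  0.0107·V_3 - 0.001613·V_2 = 0
Solving these 3 simultaneous equations (Gaussian elimination) gives:
  V_1 = 1.992 V, V_2 = 1.771 V, V_3 = 0.2669 V
Power in each resistor, P = (ΔV)²/R:
  P_R1 = (10 - 1.992)²/3300 = 0.01943 W
  P_R2 = (1.992 - 1.771)²/91 = 0.0005358 W
  P_R3 = (1.771 - 0.2669)²/620 = 0.003651 W
  P_R4 = (0.2669 - 0)²/110 = 0.0006477 W
P_total = P_R1 + P_R2 + P_R3 + P_R4 = 0.02427 W

Final answer: 0.02427 W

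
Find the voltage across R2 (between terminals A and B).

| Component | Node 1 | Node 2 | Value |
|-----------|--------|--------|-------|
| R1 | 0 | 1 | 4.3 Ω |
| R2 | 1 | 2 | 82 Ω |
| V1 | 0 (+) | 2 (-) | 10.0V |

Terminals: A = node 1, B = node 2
R1 and R2 are in series across V1 (node 0 → node 1 → node 2), and the output A–B is taken across R2, so this is a voltage divider.
Series current: I = V1/(R1 + R2) = 10/(4.3 + 82) = 10/86.3 = 0.1159 A
V_R2 = I × R2 = V1 × R2/(R1 + R2) = 10 × 82/86.3 = 9.502 V

Final answer: 9.502 V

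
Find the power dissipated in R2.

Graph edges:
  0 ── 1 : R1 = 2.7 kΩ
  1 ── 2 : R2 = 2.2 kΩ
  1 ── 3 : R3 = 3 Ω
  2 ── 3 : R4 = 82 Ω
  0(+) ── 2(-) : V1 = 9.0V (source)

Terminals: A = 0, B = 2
Nodal analysis, taking node 2 as the 0 V reference.
Source V1 fixes V_0 = 9 V.
KCL at each unknown node (sum of currents leaving = 0; resistances in Ω):
  Node 1: (V_1 - 9)/2700 + (V_1 - 0)/2200 + (V_1 - V_3)/3 = 0
  Node 3: (V_3 - V_1)/3 + (V_3 - 0)/82 = 0
Collecting terms (coefficients in siemens):
  0.3342·V_1 - 0.3333·V_3 = 0.003333
  0.3455·V_3 - 0.3333·V_1 = 0
Determinant D = (0.3342)(0.3455) - (-0.3333)(-0.3333) = 0.00435
V_1 = [(0.003333)(0.3455) - (-0.3333)(0)]/D = 0.2648 V
V_3 = [(0.3342)(0) - (0.003333)(-0.3333)]/D = 0.2554 V
I_R2 = (V_1 - V_2)/R2 = (0.2648 - 0)/2200 = 0.0001203 A
P_R2 = I_R2² × R2 = (0.0001203)² × 2200 = 0.00003186 W

Final answer: 3.186e-05 W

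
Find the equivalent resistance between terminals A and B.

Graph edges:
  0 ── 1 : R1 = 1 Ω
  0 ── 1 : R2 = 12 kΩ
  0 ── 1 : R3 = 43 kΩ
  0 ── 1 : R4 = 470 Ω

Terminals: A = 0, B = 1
Reduce the network between node 0 (A) and node 1 (B) by series/parallel combination:
  Rp1 = R1 ‖ R2 ‖ R3 ‖ R4 (parallel, all between nodes 0 and 1) = 1/(1/1 + 1/12000 + 1/43000 + 1/470) = 0.9978 Ω
R_eq = 0.9978 Ω

Final answer: 0.9978 Ω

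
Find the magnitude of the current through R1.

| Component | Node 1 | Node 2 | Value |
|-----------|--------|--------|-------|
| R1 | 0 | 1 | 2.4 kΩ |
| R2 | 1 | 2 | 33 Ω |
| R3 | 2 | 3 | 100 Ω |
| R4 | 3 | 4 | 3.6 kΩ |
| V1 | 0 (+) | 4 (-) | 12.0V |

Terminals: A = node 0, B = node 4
Nodal analysis, taking node 4 as the 0 V reference.
Source V1 fixes V_0 = 12 V.
KCL at each unknown node (sum of currents leaving = 0; resistances in Ω):
  Node 1: (V_1 - 12)/2400 + (V_1 - V_2)/33 = 0
  Node 2: (V_2 - V_1)/33 + (V_2 - V_3)/100 = 0
  Node 3: (V_3 - V_2)/100 + (V_3 - 0)/3600 = 0
Collecting terms (coefficients in siemens):
  0.03072·V_1 - 0.0303·V_2 = 0.005
  0.0403·V_2 - 0.0303·V_1 - 0.01·V_3 = 0
  0.01028·V_3 - 0.01·V_2 = 0
Solving these 3 simultaneous equations (Gaussian elimination) gives:
  V_1 = 7.304 V, V_2 = 7.24 V, V_3 = 7.044 V
I_R1 = (V_0 - V_1)/R1 = (12 - 7.304)/2400 = 0.001957 A
|I_R1| = 0.001957 A

Final answer: |I_R1| = 0.001957 A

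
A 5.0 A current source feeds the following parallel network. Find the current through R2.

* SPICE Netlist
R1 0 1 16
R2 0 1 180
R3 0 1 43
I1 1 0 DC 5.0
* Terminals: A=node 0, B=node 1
All resistors sit directly between nodes 0 and 1, so they are in parallel and share one voltage V; the full source current 5 A splits among them.
1/R_par = 1/16 + 1/180 + 1/43 = 0.09131 S  =>  R_par = 10.95 Ω
V = I × R_par = 5 × 10.95 = 54.76 V
I_R2 = V/R2 = 54.76/180 = 0.3042 A

Final answer: 0.3042 A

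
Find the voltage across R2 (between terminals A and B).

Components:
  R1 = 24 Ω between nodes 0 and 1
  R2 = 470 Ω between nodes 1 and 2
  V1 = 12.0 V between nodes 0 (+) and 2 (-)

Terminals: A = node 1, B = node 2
R1 and R2 are in series across V1 (node 0 → node 1 → node 2), and the output A–B is taken across R2, so this is a voltage divider.
Series current: I = V1/(R1 + R2) = 12/(24 + 470) = 12/494 = 0.02429 A
V_R2 = I × R2 = V1 × R2/(R1 + R2) = 12 × 470/494 = 11.42 V

Final answer: 11.42 V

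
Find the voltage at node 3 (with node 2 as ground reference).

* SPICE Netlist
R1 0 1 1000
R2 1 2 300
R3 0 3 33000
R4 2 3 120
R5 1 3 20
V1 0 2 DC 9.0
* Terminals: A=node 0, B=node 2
Nodal analysis, taking node 2 as the 0 V reference.
Source V1 fixes V_0 = 9 V.
KCL at each unknown node (sum of currents leaving = 0; resistances in Ω):
  Node 1: (V_1 - 9)/1000 + (V_1 - 0)/300 + (V_1 - V_3)/20 = 0
  Node 3: (V_3 - 9)/33000 + (V_3 - 0)/120 + (V_3 - V_1)/20 = 0
Collecting terms (coefficients in siemens):
  0.05433·V_1 - 0.05·V_3 = 0.009
  0.05836·V_3 - 0.05·V_1 = 0.0002727
Determinant D = (0.05433)(0.05836) - (-0.05)(-0.05) = 0.0006711
V_1 = [(0.009)(0.05836) - (-0.05)(0.0002727)]/D = 0.803 V
V_3 = [(0.05433)(0.0002727) - (0.009)(-0.05)]/D = 0.6926 V
The requested potential is V_3 = 0.6926 V.

Final answer: V_3 = 0.6926 V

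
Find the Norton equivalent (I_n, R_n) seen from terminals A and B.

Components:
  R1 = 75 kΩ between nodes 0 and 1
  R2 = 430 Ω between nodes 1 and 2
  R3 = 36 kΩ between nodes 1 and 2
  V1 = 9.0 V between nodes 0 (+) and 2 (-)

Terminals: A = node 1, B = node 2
Find the Thévenin equivalent first; then I_n = V_th/R_th and R_n = R_th.
Step 1 — V_th is the open-circuit voltage V_A - V_B (nothing connected across the terminals).
Nodal analysis, taking node 2 as the 0 V reference.
Source V1 fixes V_0 = 9 V.
KCL at each unknown node (sum of currents leaving = 0; resistances in Ω):
  Node 1: (V_1 - 9)/75000 + (V_1 - 0)/430 + (V_1 - 0)/36000 = 0
Collecting terms: 0.002367 × V_1 = 0.00012  =>  V_1 = 0.0507 V
V_th = V_1 - V_2 = 0.0507 - 0 = 0.0507 V
Step 2 — R_th: zero the source — replace V1 by a short circuit (node 2 merges into node 0) — and find the resistance seen between A (node 1) and B (node 0).
Reduce the network between node 1 (A) and node 0 (B) by series/parallel combination:
  Rp1 = R1 ‖ R2 ‖ R3 (parallel, all between nodes 0 and 1) = 1/(1/75000 + 1/430 + 1/36000) = 422.5 Ω
R_th = 422.5 Ω
I_n = V_th/R_th = 0.0507/422.5 = 0.00012 A, and R_n = R_th = 422.5 Ω

Final answer: I_n = 0.00012 A, R_n = 422.5 Ω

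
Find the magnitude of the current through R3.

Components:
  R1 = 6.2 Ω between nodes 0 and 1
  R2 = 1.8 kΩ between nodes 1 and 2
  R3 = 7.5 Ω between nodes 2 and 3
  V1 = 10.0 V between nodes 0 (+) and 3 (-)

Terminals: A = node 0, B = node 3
Nodal analysis, taking node 3 as the 0 V reference.
Source V1 fixes V_0 = 10 V.
KCL at each unknown node (sum of currents leaving = 0; resistances in Ω):
  Node 1: (V_1 - 10)/6.2 + (V_1 - V_2)/1800 = 0
  Node 2: (V_2 - V_1)/1800 + (V_2 - 0)/7.5 = 0
Collecting terms (coefficients in siemens):
  0.1618·V_1 - 0.0005556·V_2 = 1.613
  0.1339·V_2 - 0.0005556·V_1 = 0
Determinant D = (0.1618)(0.1339) - (-0.0005556)(-0.0005556) = 0.02167
V_1 = [(1.613)(0.1339) - (-0.0005556)(0)]/D = 9.966 V
V_2 = [(0.1618)(0) - (1.613)(-0.0005556)]/D = 0.04135 V
I_R3 = (V_2 - V_3)/R3 = (0.04135 - 0)/7.5 = 0.005514 A
|I_R3| = 0.005514 A

Final answer: |I_R3| = 0.005514 A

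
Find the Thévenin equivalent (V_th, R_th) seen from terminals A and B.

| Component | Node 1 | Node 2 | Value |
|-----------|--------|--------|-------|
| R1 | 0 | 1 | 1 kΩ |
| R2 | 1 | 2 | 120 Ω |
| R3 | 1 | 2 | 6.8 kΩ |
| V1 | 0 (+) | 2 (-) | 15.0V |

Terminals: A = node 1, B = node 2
Step 1 — V_th is the open-circuit voltage V_A - V_B (nothing connected across the terminals).
Nodal analysis, taking node 2 as the 0 V reference.
Source V1 fixes V_0 = 15 V.
KCL at each unknown node (sum of currents leaving = 0; resistances in Ω):
  Node 1: (V_1 - 15)/1000 + (V_1 - 0)/120 + (V_1 - 0)/6800 = 0
Collecting terms: 0.00948 × V_1 = 0.015  =>  V_1 = 1.582 V
V_th = V_1 - V_2 = 1.582 - 0 = 1.582 V
Step 2 — R_th: zero the source — replace V1 by a short circuit (node 2 merges into node 0) — and find the resistance seen between A (node 1) and B (node 0).
Reduce the network between node 1 (A) and node 0 (B) by series/parallel combination:
  Rp1 = R1 ‖ R2 ‖ R3 (parallel, all between nodes 0 and 1) = 1/(1/1000 + 1/120 + 1/6800) = 105.5 Ω
R_th = 105.5 Ω

Final answer: V_th = 1.582 V, R_th = 105.5 Ω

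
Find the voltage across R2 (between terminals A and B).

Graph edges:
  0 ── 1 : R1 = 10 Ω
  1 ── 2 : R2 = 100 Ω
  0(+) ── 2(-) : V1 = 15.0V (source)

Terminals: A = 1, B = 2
R1 and R2 are in series across V1 (node 0 → node 1 → node 2), and the output A–B is taken across R2, so this is a voltage divider.
Series current: I = V1/(R1 + R2) = 15/(10 + 100) = 15/110 = 0.1364 A
V_R2 = I × R2 = V1 × R2/(R1 + R2) = 15 × 100/110 = 13.64 V

Final answer: 13.64 V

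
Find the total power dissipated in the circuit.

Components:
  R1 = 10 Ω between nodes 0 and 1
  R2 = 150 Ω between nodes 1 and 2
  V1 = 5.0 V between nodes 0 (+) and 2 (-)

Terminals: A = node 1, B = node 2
Nodal analysis, taking node 2 as the 0 V reference.
Source V1 fixes V_0 = 5 V.
KCL at each unknown node (sum of currents leaving = 0; resistances in Ω):
  Node 1: (V_1 - 5)/10 + (V_1 - 0)/150 = 0
Collecting terms: 0.1067 × V_1 = 0.5  =>  V_1 = 4.688 V
Power in each resistor, P = (ΔV)²/R:
  P_R1 = (5 - 4.688)²/10 = 0.009766 W
  P_R2 = (4.688 - 0)²/150 = 0.1465 W
P_total = P_R1 + P_R2 = 0.1562 W

Final answer: 0.1562 W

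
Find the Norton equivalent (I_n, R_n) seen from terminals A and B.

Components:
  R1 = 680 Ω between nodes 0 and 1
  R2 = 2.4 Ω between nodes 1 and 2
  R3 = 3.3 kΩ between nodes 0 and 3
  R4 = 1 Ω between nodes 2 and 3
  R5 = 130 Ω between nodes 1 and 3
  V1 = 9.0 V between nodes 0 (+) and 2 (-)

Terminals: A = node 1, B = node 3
Find the Thévenin equivalent first; then I_n = V_th/R_th and R_n = R_th.
Step 1 — V_th is the open-circuit voltage V_A - V_B (nothing connected across the terminals).
Nodal analysis, taking node 2 as the 0 V reference.
Source V1 fixes V_0 = 9 V.
KCL at each unknown node (sum of currents leaving = 0; resistances in Ω):
  Node 1: (V_1 - 9)/680 + (V_1 - 0)/2.4 + (V_1 - V_3)/130 = 0
  Node 3: (V_3 - 9)/3300 + (V_3 - 0)/1 + (V_3 - V_1)/130 = 0
Collecting terms (coefficients in siemens):
  0.4258·V_1 - 0.007692·V_3 = 0.01324
  1.008·V_3 - 0.007692·V_1 = 0.002727
Determinant D = (0.4258)(1.008) - (-0.007692)(-0.007692) = 0.4292
V_1 = [(0.01324)(1.008) - (-0.007692)(0.002727)]/D = 0.03113 V
V_3 = [(0.4258)(0.002727) - (0.01324)(-0.007692)]/D = 0.002943 V
V_th = V_1 - V_3 = 0.03113 - 0.002943 = 0.02819 V
Step 2 — R_th: zero the source — replace V1 by a short circuit (node 2 merges into node 0) — and find the resistance seen between A (node 1) and B (node 3).
Reduce the network between node 1 (A) and node 3 (B) by series/parallel combination:
  Rp1 = R1 ‖ R2 (parallel, both between nodes 0 and 1) = 1/(1/680 + 1/2.4) = 2.392 Ω
  Rp2 = R3 ‖ R4 (parallel, both between nodes 0 and 3) = 1/(1/3300 + 1/1) = 0.9997 Ω
  Rs1 = Rp1 + Rp2 (series, joined only at node 0) = 2.392 + 0.9997 = 3.391 Ω
  Rp3 = R5 ‖ Rs1 (parallel, both between nodes 1 and 3) = 1/(1/130 + 1/3.391) = 3.305 Ω
R_th = 3.305 Ω
I_n = V_th/R_th = 0.02819/3.305 = 0.00853 A, and R_n = R_th = 3.305 Ω

Final answer: I_n = 0.00853 A, R_n = 3.305 Ω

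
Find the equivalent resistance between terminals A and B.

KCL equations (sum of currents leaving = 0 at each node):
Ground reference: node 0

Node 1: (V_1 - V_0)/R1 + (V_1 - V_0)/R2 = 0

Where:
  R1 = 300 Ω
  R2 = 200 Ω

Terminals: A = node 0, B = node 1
Reduce the network between node 0 (A) and node 1 (B) by series/parallel combination:
  Rp1 = R1 ‖ R2 (parallel, both between nodes 0 and 1) = 1/(1/300 + 1/200) = 120 Ω
R_eq = 120 Ω

Final answer: 120 Ω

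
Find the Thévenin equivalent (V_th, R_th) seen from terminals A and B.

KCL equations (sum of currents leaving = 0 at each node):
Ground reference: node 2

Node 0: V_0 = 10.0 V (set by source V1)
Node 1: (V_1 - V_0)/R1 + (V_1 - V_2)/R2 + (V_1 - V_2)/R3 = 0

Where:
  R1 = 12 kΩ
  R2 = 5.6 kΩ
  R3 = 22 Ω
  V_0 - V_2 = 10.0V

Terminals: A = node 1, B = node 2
Step 1 — V_th is the open-circuit voltage V_A - V_B (nothing connected across the terminals).
Nodal analysis, taking node 2 as the 0 V reference.
Source V1 fixes V_0 = 10 V.
KCL at each unknown node (sum of currents leaving = 0; resistances in Ω):
  Node 1: (V_1 - 10)/12000 + (V_1 - 0)/5600 + (V_1 - 0)/22 = 0
Collecting terms: 0.04572 × V_1 = 0.0008333  =>  V_1 = 0.01823 V
V_th = V_1 - V_2 = 0.01823 - 0 = 0.01823 V
Step 2 — R_th: zero the source — replace V1 by a short circuit (node 2 merges into node 0) — and find the resistance seen between A (node 1) and B (node 0).
Reduce the network between node 1 (A) and node 0 (B) by series/parallel combination:
  Rp1 = R1 ‖ R2 ‖ R3 (parallel, all between nodes 0 and 1) = 1/(1/12000 + 1/5600 + 1/22) = 21.87 Ω
R_th = 21.87 Ω

Final answer: V_th = 0.01823 V, R_th = 21.87 Ω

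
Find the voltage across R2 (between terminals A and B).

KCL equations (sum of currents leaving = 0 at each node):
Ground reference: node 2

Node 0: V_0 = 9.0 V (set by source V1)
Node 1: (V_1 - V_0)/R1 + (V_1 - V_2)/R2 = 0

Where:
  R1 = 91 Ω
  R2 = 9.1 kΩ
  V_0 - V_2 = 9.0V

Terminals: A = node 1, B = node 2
R1 and R2 are in series across V1 (node 0 → node 1 → node 2), and the output A–B is taken across R2, so this is a voltage divider.
Series current: I = V1/(R1 + R2) = 9/(91 + 9100) = 9/9191 = 0.0009792 A
V_R2 = I × R2 = V1 × R2/(R1 + R2) = 9 × 9100/9191 = 8.911 V

Final answer: 8.911 V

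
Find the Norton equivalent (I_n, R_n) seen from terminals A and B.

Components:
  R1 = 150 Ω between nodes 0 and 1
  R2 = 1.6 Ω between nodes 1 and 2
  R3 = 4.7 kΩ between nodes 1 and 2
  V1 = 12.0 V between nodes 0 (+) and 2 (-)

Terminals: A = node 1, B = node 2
Find the Thévenin equivalent first; then I_n = V_th/R_th and R_n = R_th.
Step 1 — V_th is the open-circuit voltage V_A - V_B (nothing connected across the terminals).
Nodal analysis, taking node 2 as the 0 V reference.
Source V1 fixes V_0 = 12 V.
KCL at each unknown node (sum of currents leaving = 0; resistances in Ω):
  Node 1: (V_1 - 12)/150 + (V_1 - 0)/1.6 + (V_1 - 0)/4700 = 0
Collecting terms: 0.6319 × V_1 = 0.08  =>  V_1 = 0.1266 V
V_th = V_1 - V_2 = 0.1266 - 0 = 0.1266 V
Step 2 — R_th: zero the source — replace V1 by a short circuit (node 2 merges into node 0) — and find the resistance seen between A (node 1) and B (node 0).
Reduce the network between node 1 (A) and node 0 (B) by series/parallel combination:
  Rp1 = R1 ‖ R2 ‖ R3 (parallel, all between nodes 0 and 1) = 1/(1/150 + 1/1.6 + 1/4700) = 1.583 Ω
R_th = 1.583 Ω
I_n = V_th/R_th = 0.1266/1.583 = 0.08 A, and R_n = R_th = 1.583 Ω

Final answer: I_n = 0.08 A, R_n = 1.583 Ω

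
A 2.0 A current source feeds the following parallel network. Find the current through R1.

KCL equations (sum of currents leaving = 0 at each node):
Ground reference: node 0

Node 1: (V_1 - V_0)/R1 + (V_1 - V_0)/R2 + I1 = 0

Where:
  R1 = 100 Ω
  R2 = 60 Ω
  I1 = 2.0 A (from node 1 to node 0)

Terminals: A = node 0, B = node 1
All resistors sit directly between nodes 0 and 1, so they are in parallel and share one voltage V; the full source current 2 A splits among them.
1/R_par = 1/100 + 1/60 = 0.02667 S  =>  R_par = 37.5 Ω
V = I × R_par = 2 × 37.5 = 75 V
I_R1 = V/R1 = 75/100 = 0.75 A

Final answer: 0.75 A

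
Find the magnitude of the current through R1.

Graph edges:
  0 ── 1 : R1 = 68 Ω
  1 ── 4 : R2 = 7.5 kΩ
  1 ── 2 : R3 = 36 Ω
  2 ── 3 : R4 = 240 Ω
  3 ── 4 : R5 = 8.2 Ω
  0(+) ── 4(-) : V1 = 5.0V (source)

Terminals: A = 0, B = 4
Nodal analysis, taking node 4 as the 0 V reference.
Source V1 fixes V_0 = 5 V.
KCL at each unknown node (sum of currents leaving = 0; resistances in Ω):
  Node 1: (V_1 - 5)/68 + (V_1 - 0)/7500 + (V_1 - V_2)/36 = 0
  Node 2: (V_2 - V_1)/36 + (V_2 - V_3)/240 = 0
  Node 3: (V_3 - V_2)/240 + (V_3 - 0)/8.2 = 0
Collecting terms (coefficients in siemens):
  0.04262·V_1 - 0.02778·V_2 = 0.07353
  0.03194·V_2 - 0.02778·V_1 - 0.004167·V_3 = 0
  0.1261·V_3 - 0.004167·V_2 = 0
Solving these 3 simultaneous equations (Gaussian elimination) gives:
  V_1 = 4.005 V, V_2 = 3.498 V, V_3 = 0.1156 V
I_R1 = (V_0 - V_1)/R1 = (5 - 4.005)/68 = 0.01463 A
|I_R1| = 0.01463 A

Final answer: |I_R1| = 0.01463 A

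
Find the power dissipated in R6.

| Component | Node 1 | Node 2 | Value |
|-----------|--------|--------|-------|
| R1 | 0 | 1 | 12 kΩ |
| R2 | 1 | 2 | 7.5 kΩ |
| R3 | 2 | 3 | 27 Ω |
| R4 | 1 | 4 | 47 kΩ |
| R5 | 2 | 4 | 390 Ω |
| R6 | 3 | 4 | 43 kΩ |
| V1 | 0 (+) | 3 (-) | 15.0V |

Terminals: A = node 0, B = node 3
Nodal analysis, taking node 3 as the 0 V reference.
Source V1 fixes V_0 = 15 V.
KCL at each unknown node (sum of currents leaving = 0; resistances in Ω):
  Node 1: (V_1 - 15)/12000 + (V_1 - V_2)/7500 + (V_1 - V_4)/47000 = 0
  Node 2: (V_2 - V_1)/7500 + (V_2 - 0)/27 + (V_2 - V_4)/390 = 0
  Node 4: (V_4 - V_1)/47000 + (V_4 - V_2)/390 + (V_4 - 0)/43000 = 0
Collecting terms (coefficients in siemens):
  0.0002379·V_1 - 0.0001333·V_2 - 0.00002128·V_4 = 0.00125
  0.03973·V_2 - 0.0001333·V_1 - 0.002564·V_4 = 0
  0.002609·V_4 - 0.00002128·V_1 - 0.002564·V_2 = 0
Solving these 3 simultaneous equations (Gaussian elimination) gives:
  V_1 = 5.271 V, V_2 = 0.02185 V, V_4 = 0.06447 V
I_R6 = (V_3 - V_4)/R6 = (0 - 0.06447)/43000 = -0.000001499 A
P_R6 = I_R6² × R6 = (-0.000001499)² × 43000 = 0.00000009666 W

Final answer: 9.666e-08 W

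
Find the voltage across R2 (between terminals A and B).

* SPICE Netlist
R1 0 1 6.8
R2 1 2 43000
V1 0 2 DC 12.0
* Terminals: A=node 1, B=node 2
R1 and R2 are in series across V1 (node 0 → node 1 → node 2), and the output A–B is taken across R2, so this is a voltage divider.
Series current: I = V1/(R1 + R2) = 12/(6.8 + 43000) = 12/43010 = 0.000279 A
V_R2 = I × R2 = V1 × R2/(R1 + R2) = 12 × 43000/43010 = 12 V

Final answer: 12 V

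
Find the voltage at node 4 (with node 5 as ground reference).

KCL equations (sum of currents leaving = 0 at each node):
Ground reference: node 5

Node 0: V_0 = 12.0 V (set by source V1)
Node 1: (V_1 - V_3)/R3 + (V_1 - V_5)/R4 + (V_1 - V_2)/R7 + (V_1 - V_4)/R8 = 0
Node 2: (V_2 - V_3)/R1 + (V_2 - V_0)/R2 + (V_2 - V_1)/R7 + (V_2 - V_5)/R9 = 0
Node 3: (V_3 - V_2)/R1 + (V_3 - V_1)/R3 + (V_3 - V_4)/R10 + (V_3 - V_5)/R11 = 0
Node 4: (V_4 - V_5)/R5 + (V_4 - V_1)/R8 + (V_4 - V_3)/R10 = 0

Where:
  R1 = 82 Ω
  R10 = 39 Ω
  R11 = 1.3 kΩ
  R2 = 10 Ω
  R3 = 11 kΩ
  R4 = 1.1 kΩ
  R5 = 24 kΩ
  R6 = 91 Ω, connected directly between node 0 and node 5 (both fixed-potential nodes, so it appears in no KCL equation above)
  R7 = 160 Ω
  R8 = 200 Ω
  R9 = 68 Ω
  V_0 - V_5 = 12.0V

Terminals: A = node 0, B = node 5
Nodal analysis, taking node 5 as the 0 V reference.
Source V1 fixes V_0 = 12 V.
KCL at each unknown node (sum of currents leaving = 0; resistances in Ω):
  Node 1: (V_1 - V_3)/11000 + (V_1 - 0)/1100 + (V_1 - V_2)/160 + (V_1 - V_4)/200 = 0
  Node 2: (V_2 - V_3)/82 + (V_2 - 12)/10 + (V_2 - V_1)/160 + (V_2 - 0)/68 = 0
  Node 3: (V_3 - V_2)/82 + (V_3 - V_1)/11000 + (V_3 - V_4)/39 + (V_3 - 0)/1300 = 0
  Node 4: (V_4 - 0)/24000 + (V_4 - V_1)/200 + (V_4 - V_3)/39 = 0
Collecting terms (coefficients in siemens):
  0.01225·V_1 - 0.00625·V_2 - 0.00009091·V_3 - 0.005·V_4 = 0
  0.1332·V_2 - 0.00625·V_1 - 0.0122·V_3 = 1.2
  0.0387·V_3 - 0.00009091·V_1 - 0.0122·V_2 - 0.02564·V_4 = 0
  0.03068·V_4 - 0.005·V_1 - 0.02564·V_3 = 0
Solving these 4 simultaneous equations (Gaussian elimination) gives:
  V_1 = 9.213 V, V_2 = 10.32 V, V_3 = 9.566 V, V_4 = 9.496 V
The requested potential is V_4 = 9.496 V.

Final answer: V_4 = 9.496 V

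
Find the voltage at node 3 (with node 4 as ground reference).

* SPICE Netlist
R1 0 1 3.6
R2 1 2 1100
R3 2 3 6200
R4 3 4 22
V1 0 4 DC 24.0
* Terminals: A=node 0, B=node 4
Nodal analysis, taking node 4 as the 0 V reference.
Source V1 fixes V_0 = 24 V.
KCL at each unknown node (sum of currents leaving = 0; resistances in Ω):
  Node 1: (V_1 - 24)/3.6 + (V_1 - V_2)/1100 = 0
  Node 2: (V_2 - V_1)/1100 + (V_2 - V_3)/6200 = 0
  Node 3: (V_3 - V_2)/6200 + (V_3 - 0)/22 = 0
Collecting terms (coefficients in siemens):
  0.2787·V_1 - 0.0009091·V_2 = 6.667
  0.00107·V_2 - 0.0009091·V_1 - 0.0001613·V_3 = 0
  0.04562·V_3 - 0.0001613·V_2 = 0
Solving these 3 simultaneous equations (Gaussian elimination) gives:
  V_1 = 23.99 V, V_2 = 20.38 V, V_3 = 0.07208 V
The requested potential is V_3 = 0.07208 V.

Final answer: V_3 = 0.07208 V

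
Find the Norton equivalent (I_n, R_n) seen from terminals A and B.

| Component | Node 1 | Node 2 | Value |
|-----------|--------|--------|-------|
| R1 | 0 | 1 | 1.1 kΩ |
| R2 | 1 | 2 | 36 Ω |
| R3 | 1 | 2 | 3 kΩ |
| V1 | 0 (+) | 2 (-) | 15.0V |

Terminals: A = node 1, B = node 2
Find the Thévenin equivalent first; then I_n = V_th/R_th and R_n = R_th.
Step 1 — V_th is the open-circuit voltage V_A - V_B (nothing connected across the terminals).
Nodal analysis, taking node 2 as the 0 V reference.
Source V1 fixes V_0 = 15 V.
KCL at each unknown node (sum of currents leaving = 0; resistances in Ω):
  Node 1: (V_1 - 15)/1100 + (V_1 - 0)/36 + (V_1 - 0)/3000 = 0
Collecting terms: 0.02902 × V_1 = 0.01364  =>  V_1 = 0.4699 V
V_th = V_1 - V_2 = 0.4699 - 0 = 0.4699 V
Step 2 — R_th: zero the source — replace V1 by a short circuit (node 2 merges into node 0) — and find the resistance seen between A (node 1) and B (node 0).
Reduce the network between node 1 (A) and node 0 (B) by series/parallel combination:
  Rp1 = R1 ‖ R2 ‖ R3 (parallel, all between nodes 0 and 1) = 1/(1/1100 + 1/36 + 1/3000) = 34.46 Ω
R_th = 34.46 Ω
I_n = V_th/R_th = 0.4699/34.46 = 0.01364 A, and R_n = R_th = 34.46 Ω

Final answer: I_n = 0.01364 A, R_n = 34.46 Ω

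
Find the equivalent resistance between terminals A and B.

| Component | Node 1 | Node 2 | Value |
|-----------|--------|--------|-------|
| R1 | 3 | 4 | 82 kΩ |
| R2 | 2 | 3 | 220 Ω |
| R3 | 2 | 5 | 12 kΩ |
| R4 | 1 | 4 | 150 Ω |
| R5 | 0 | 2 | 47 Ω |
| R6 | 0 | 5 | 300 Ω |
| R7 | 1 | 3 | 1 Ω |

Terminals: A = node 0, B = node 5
Reduce the network between node 0 (A) and node 5 (B) by series/parallel combination:
  Rs1 = R4 + R7 (series, joined only at node 1) = 150 + 1 = 151 Ω
  Rp1 = R1 ‖ Rs1 (parallel, both between nodes 3 and 4) = 1/(1/82000 + 1/151) = 150.7 Ω
  Rs2 = R2 + Rp1 (series, joined only at node 3) = 220 + 150.7 = 370.7 Ω
  Rs2 touches the rest of the network only at node 2 (its other end, node 4, goes nowhere), so no current can flow through it — remove it.
  Rs3 = R5 + R3 (series, joined only at node 2) = 47 + 12000 = 12050 Ω
  Rp2 = R6 ‖ Rs3 (parallel, both between nodes 0 and 5) = 1/(1/300 + 1/12050) = 292.7 Ω
R_eq = 292.7 Ω

Final answer: 292.7 Ω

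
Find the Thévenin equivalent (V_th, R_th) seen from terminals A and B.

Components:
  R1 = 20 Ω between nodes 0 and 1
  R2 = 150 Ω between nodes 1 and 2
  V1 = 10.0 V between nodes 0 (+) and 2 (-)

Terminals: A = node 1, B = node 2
Step 1 — V_th is the open-circuit voltage V_A - V_B (nothing connected across the terminals).
Nodal analysis, taking node 2 as the 0 V reference.
Source V1 fixes V_0 = 10 V.
KCL at each unknown node (sum of currents leaving = 0; resistances in Ω):
  Node 1: (V_1 - 10)/20 + (V_1 - 0)/150 = 0
Collecting terms: 0.05667 × V_1 = 0.5  =>  V_1 = 8.824 V
V_th = V_1 - V_2 = 8.824 - 0 = 8.824 V
Step 2 — R_th: zero the source — replace V1 by a short circuit (node 2 merges into node 0) — and find the resistance seen between A (node 1) and B (node 0).
Reduce the network between node 1 (A) and node 0 (B) by series/parallel combination:
  Rp1 = R1 ‖ R2 (parallel, both between nodes 0 and 1) = 1/(1/20 + 1/150) = 17.65 Ω
R_th = 17.65 Ω

Final answer: V_th = 8.824 V, R_th = 17.65 Ω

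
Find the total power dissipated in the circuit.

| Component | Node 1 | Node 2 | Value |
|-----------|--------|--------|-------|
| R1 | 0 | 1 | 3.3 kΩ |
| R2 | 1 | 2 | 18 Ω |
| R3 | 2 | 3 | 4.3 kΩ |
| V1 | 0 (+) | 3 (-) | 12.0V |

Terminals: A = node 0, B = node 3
Nodal analysis, taking node 3 as the 0 V reference.
Source V1 fixes V_0 = 12 V.
KCL at each unknown node (sum of currents leaving = 0; resistances in Ω):
  Node 1: (V_1 - 12)/3300 + (V_1 - V_2)/18 = 0
  Node 2: (V_2 - V_1)/18 + (V_2 - 0)/4300 = 0
Collecting terms (coefficients in siemens):
  0.05586·V_1 - 0.05556·V_2 = 0.003636
  0.05579·V_2 - 0.05556·V_1 = 0
Determinant D = (0.05586)(0.05579) - (-0.05556)(-0.05556) = 0.00002983
V_1 = [(0.003636)(0.05579) - (-0.05556)(0)]/D = 6.802 V
V_2 = [(0.05586)(0) - (0.003636)(-0.05556)]/D = 6.773 V
Power in each resistor, P = (ΔV)²/R:
  P_R1 = (12 - 6.802)²/3300 = 0.008188 W
  P_R2 = (6.802 - 6.773)²/18 = 0.00004466 W
  P_R3 = (6.773 - 0)²/4300 = 0.01067 W
P_total = P_R1 + P_R2 + P_R3 = 0.0189 W

Final answer: 0.0189 W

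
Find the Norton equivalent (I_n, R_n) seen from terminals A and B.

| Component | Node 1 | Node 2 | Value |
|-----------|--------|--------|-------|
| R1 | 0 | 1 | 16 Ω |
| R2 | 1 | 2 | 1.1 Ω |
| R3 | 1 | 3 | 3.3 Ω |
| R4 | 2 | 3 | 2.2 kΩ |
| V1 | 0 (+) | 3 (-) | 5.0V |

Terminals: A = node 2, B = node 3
Find the Thévenin equivalent first; then I_n = V_th/R_th and R_n = R_th.
Step 1 — V_th is the open-circuit voltage V_A - V_B (nothing connected across the terminals).
Nodal analysis, taking node 3 as the 0 V reference.
Source V1 fixes V_0 = 5 V.
KCL at each unknown node (sum of currents leaving = 0; resistances in Ω):
  Node 1: (V_1 - 5)/16 + (V_1 - V_2)/1.1 + (V_1 - 0)/3.3 = 0
  Node 2: (V_2 - V_1)/1.1 + (V_2 - 0)/2200 = 0
Collecting terms (coefficients in siemens):
  1.275·V_1 - 0.9091·V_2 = 0.3125
  0.9095·V_2 - 0.9091·V_1 = 0
Determinant D = (1.275)(0.9095) - (-0.9091)(-0.9091) = 0.3329
V_1 = [(0.3125)(0.9095) - (-0.9091)(0)]/D = 0.8539 V
V_2 = [(1.275)(0) - (0.3125)(-0.9091)]/D = 0.8534 V
V_th = V_2 - V_3 = 0.8534 - 0 = 0.8534 V
Step 2 — R_th: zero the source — replace V1 by a short circuit (node 3 merges into node 0) — and find the resistance seen between A (node 2) and B (node 0).
Reduce the network between node 2 (A) and node 0 (B) by series/parallel combination:
  Rp1 = R1 ‖ R3 (parallel, both between nodes 0 and 1) = 1/(1/16 + 1/3.3) = 2.736 Ω
  Rs1 = R2 + Rp1 (series, joined only at node 1) = 1.1 + 2.736 = 3.836 Ω
  Rp2 = R4 ‖ Rs1 (parallel, both between nodes 0 and 2) = 1/(1/2200 + 1/3.836) = 3.829 Ω
R_th = 3.829 Ω
I_n = V_th/R_th = 0.8534/3.829 = 0.2229 A, and R_n = R_th = 3.829 Ω

Final answer: I_n = 0.2229 A, R_n = 3.829 Ω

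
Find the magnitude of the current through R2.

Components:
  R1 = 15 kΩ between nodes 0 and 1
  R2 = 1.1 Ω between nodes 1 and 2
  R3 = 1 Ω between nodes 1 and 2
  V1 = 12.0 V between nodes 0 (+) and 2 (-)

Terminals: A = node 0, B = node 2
Nodal analysis, taking node 2 as the 0 V reference.
Source V1 fixes V_0 = 12 V.
KCL at each unknown node (sum of currents leaving = 0; resistances in Ω):
  Node 1: (V_1 - 12)/15000 + (V_1 - 0)/1.1 + (V_1 - 0)/1 = 0
Collecting terms: 1.909 × V_1 = 0.0008  =>  V_1 = 0.000419 V
I_R2 = (V_1 - V_2)/R2 = (0.000419 - 0)/1.1 = 0.0003809 A
|I_R2| = 0.0003809 A

Final answer: |I_R2| = 0.0003809 A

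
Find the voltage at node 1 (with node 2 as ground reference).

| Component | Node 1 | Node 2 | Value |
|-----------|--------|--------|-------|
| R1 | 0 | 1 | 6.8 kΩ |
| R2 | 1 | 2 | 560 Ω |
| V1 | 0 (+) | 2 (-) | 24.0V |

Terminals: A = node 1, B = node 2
Nodal analysis, taking node 2 as the 0 V reference.
Source V1 fixes V_0 = 24 V.
KCL at each unknown node (sum of currents leaving = 0; resistances in Ω):
  Node 1: (V_1 - 24)/6800 + (V_1 - 0)/560 = 0
Collecting terms: 0.001933 × V_1 = 0.003529  =>  V_1 = 1.826 V
The requested potential is V_1 = 1.826 V.

Final answer: V_1 = 1.826 V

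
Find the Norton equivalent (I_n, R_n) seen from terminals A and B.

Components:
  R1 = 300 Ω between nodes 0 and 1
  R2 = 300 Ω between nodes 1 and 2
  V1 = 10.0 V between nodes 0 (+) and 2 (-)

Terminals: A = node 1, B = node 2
Find the Thévenin equivalent first; then I_n = V_th/R_th and R_n = R_th.
Step 1 — V_th is the open-circuit voltage V_A - V_B (nothing connected across the terminals).
Nodal analysis, taking node 2 as the 0 V reference.
Source V1 fixes V_0 = 10 V.
KCL at each unknown node (sum of currents leaving = 0; resistances in Ω):
  Node 1: (V_1 - 10)/300 + (V_1 - 0)/300 = 0
Collecting terms: 0.006667 × V_1 = 0.03333  =>  V_1 = 5 V
V_th = V_1 - V_2 = 5 - 0 = 5 V
Step 2 — R_th: zero the source — replace V1 by a short circuit (node 2 merges into node 0) — and find the resistance seen between A (node 1) and B (node 0).
Reduce the network between node 1 (A) and node 0 (B) by series/parallel combination:
  Rp1 = R1 ‖ R2 (parallel, both between nodes 0 and 1) = 1/(1/300 + 1/300) = 150 Ω
R_th = 150 Ω
I_n = V_th/R_th = 5/150 = 0.03333 A, and R_n = R_th = 150 Ω

Final answer: I_n = 0.03333 A, R_n = 150 Ω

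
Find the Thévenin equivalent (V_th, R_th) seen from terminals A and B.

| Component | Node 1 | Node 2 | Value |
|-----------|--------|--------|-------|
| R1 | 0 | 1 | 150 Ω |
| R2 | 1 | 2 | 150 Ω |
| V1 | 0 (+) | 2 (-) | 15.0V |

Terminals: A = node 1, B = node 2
Step 1 — V_th is the open-circuit voltage V_A - V_B (nothing connected across the terminals).
Nodal analysis, taking node 2 as the 0 V reference.
Source V1 fixes V_0 = 15 V.
KCL at each unknown node (sum of currents leaving = 0; resistances in Ω):
  Node 1: (V_1 - 15)/150 + (V_1 - 0)/150 = 0
Collecting terms: 0.01333 × V_1 = 0.1  =>  V_1 = 7.5 V
V_th = V_1 - V_2 = 7.5 - 0 = 7.5 V
Step 2 — R_th: zero the source — replace V1 by a short circuit (node 2 merges into node 0) — and find the resistance seen between A (node 1) and B (node 0).
Reduce the network between node 1 (A) and node 0 (B) by series/parallel combination:
  Rp1 = R1 ‖ R2 (parallel, both between nodes 0 and 1) = 1/(1/150 + 1/150) = 75 Ω
R_th = 75 Ω

Final answer: V_th = 7.5 V, R_th = 75 Ω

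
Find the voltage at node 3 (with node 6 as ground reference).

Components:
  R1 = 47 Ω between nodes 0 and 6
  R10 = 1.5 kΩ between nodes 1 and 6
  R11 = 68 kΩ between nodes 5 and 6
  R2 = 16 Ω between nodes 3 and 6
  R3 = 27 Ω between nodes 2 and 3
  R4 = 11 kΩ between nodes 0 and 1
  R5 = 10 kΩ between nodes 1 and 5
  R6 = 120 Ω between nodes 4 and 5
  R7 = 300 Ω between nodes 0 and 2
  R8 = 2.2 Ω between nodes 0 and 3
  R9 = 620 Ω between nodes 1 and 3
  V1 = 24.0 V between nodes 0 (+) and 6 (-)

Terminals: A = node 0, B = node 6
Nodal analysis, taking node 6 as the 0 V reference.
Source V1 fixes V_0 = 24 V.
KCL at each unknown node (sum of currents leaving = 0; resistances in Ω):
  Node 1: (V_1 - 24)/11000 + (V_1 - V_5)/10000 + (V_1 - V_3)/620 + (V_1 - 0)/1500 = 0
  Node 2: (V_2 - V_3)/27 + (V_2 - 24)/300 = 0
  Node 3: (V_3 - 0)/16 + (V_3 - V_2)/27 + (V_3 - 24)/2.2 + (V_3 - V_1)/620 = 0
  Node 4: (V_4 - V_5)/120 = 0
  Node 5: (V_5 - V_1)/10000 + (V_5 - V_4)/120 + (V_5 - 0)/68000 = 0
Collecting terms (coefficients in siemens):
  0.00247·V_1 - 0.001613·V_3 - 0.0001·V_5 = 0.002182
  0.04037·V_2 - 0.03704·V_3 = 0.08
  0.5557·V_3 - 0.001613·V_1 - 0.03704·V_2 = 10.91
  0.008333·V_4 - 0.008333·V_5 = 0
  0.008448·V_5 - 0.0001·V_1 - 0.008333·V_4 = 0
Solving these 5 simultaneous equations (Gaussian elimination) gives:
  V_1 = 15.19 V, V_2 = 21.34 V, V_3 = 21.1 V, V_4 = 13.25 V
  V_5 = 13.25 V
The requested potential is V_3 = 21.1 V.

Final answer: V_3 = 21.1 V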